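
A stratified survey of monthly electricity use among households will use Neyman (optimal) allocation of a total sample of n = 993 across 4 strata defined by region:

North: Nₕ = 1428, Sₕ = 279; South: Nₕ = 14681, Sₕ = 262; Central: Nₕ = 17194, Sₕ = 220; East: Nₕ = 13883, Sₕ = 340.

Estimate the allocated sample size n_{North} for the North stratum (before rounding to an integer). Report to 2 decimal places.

Neyman allocation: nₕ = n·NₕSₕ / Σⱼ NⱼSⱼ.
Σ NⱼSⱼ = 1428·279 + 14681·262 + 17194·220 + 13883·340 = 1.2747734 × 10^7.
n_{North} = 993·1428·279 / (1.2747734 × 10^7) = 31.03.

31.03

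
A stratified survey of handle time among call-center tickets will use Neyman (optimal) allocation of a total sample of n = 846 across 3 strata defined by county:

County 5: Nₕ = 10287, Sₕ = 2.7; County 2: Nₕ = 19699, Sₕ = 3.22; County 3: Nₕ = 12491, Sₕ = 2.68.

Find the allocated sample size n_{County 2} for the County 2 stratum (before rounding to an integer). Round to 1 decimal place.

Neyman allocation: nₕ = n·NₕSₕ / Σⱼ NⱼSⱼ.
Σ NⱼSⱼ = 10287·2.7 + 19699·3.22 + 12491·2.68 = 124681.56.
n_{County 2} = 846·19699·3.22 / 124681.56 = 430.4.

430.4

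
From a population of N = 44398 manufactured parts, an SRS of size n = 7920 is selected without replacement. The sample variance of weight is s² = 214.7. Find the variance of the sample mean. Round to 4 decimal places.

0.0223

Under SRS without replacement, Var(ȳ) = (1 − f)·s²/n with f = n/N = 7920/44398 = 0.17838641.
Var(ȳ) = (1 − 0.17838641)·214.7/7920 = 0.82161359·0.027108586 = 0.022272782.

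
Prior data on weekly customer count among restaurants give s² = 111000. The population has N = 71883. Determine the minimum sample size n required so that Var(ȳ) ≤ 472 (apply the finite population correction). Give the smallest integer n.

Without fpc, n₀ = s²/D = 111000/472 = 235.1695.
With fpc, (1 − n/N)·s²/n ≤ D requires n ≥ n₀/(1 + n₀/N) = 235.1695/(1 + 235.1695/71883) = 234.4026.
Rounding up, n = 235.

235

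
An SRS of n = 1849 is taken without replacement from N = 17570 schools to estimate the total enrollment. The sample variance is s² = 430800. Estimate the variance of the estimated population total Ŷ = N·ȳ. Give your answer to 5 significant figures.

6.4356 × 10^10

Var(Ŷ) = N²·Var(ȳ) = N²·(1 − n/N)·s²/n.
f = 1849/17570 = 0.10523620; Var(ȳ) = 0.89476380·430800/1849 = 208.47174.
Var(Ŷ) = 17570² · 208.47174 = 6.4356248 × 10^10.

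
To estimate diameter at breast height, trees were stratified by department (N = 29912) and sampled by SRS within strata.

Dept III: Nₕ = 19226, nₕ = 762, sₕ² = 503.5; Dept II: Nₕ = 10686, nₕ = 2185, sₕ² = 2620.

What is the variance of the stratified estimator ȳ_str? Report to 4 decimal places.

0.3839

Var(ȳ_str) = Σₕ Wₕ²(1 − fₕ)sₕ²/nₕ with Wₕ = Nₕ/N, N = 29912.
Dept III: Wₕ = 0.64275207; term = 0.64275207²·(1 − 0.03963383)·503.5/762 = 0.26216115.
Dept II: Wₕ = 0.35724793; term = 0.35724793²·(1 − 0.20447314)·2620/2185 = 0.12174304.
Sum = 0.38390419.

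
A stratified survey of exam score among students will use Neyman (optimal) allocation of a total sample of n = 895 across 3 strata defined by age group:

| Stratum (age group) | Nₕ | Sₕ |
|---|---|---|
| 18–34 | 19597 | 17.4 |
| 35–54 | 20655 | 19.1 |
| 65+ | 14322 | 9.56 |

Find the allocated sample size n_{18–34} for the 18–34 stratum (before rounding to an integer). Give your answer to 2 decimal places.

Neyman allocation: nₕ = n·NₕSₕ / Σⱼ NⱼSⱼ.
Σ NⱼSⱼ = 19597·17.4 + 20655·19.1 + 14322·9.56 = 872416.62.
n_{18–34} = 895·19597·17.4 / 872416.62 = 349.81.

349.81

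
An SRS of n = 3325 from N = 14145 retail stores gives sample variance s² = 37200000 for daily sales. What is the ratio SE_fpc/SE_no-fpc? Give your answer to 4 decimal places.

f = n/N = 3325/14145 = 0.23506539.
SE_no-fpc = √(s²/n) = 105.7732; SE_fpc = √((1−f)s²/n) = 92.509812.
Ratio = √(1−f) = 0.87460540.

0.8746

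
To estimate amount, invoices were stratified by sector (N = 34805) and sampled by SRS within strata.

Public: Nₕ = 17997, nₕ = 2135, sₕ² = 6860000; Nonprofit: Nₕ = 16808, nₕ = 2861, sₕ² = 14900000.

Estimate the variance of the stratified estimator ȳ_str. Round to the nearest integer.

1765

Var(ȳ_str) = Σₕ Wₕ²(1 − fₕ)sₕ²/nₕ with Wₕ = Nₕ/N, N = 34805.
Public: Wₕ = 0.51708088; term = 0.51708088²·(1 − 0.11863088)·6860000/2135 = 757.18329.
Nonprofit: Wₕ = 0.48291912; term = 0.48291912²·(1 − 0.17021656)·14900000/2861 = 1007.8177.
Sum = 1765.001.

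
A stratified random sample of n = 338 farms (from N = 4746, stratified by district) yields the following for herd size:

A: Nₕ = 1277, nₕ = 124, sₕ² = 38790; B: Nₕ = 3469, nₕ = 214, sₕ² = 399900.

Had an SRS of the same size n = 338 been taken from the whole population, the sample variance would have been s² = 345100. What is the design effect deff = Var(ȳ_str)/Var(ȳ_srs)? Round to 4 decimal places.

Var(ȳ_str) = Σ Wₕ²(1−fₕ)sₕ²/nₕ with Wₕ = Nₕ/4746:
  A: (1277/4746)²·(1−124/1277)·38790/124 = 20.448565
  B: (3469/4746)²·(1−214/3469)·399900/214 = 936.77967
  → Var(ȳ_str) = 957.22824.
Var(ȳ_srs) = (1 − 338/4746)·345100/338 = 948.29205.
deff = 957.22824 / 948.29205 = 1.0094.

1.0094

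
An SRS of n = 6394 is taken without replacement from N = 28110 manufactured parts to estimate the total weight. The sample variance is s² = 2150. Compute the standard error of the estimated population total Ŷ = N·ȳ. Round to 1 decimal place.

14326.9

Var(Ŷ) = N²·Var(ȳ) = N²·(1 − n/N)·s²/n.
f = 6394/28110 = 0.22746354; Var(ȳ) = 0.77253646·2150/6394 = 0.2597675.
Var(Ŷ) = 28110² · 0.2597675 = 2.0526103 × 10^8.
SE(Ŷ) = √(2.0526103 × 10^8) = 14326.9.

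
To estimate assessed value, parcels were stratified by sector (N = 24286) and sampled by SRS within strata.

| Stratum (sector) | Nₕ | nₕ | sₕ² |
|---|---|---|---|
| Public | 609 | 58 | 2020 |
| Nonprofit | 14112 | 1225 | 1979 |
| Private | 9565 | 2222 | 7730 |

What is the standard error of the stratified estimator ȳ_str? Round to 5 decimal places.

Var(ȳ_str) = Σₕ Wₕ²(1 − fₕ)sₕ²/nₕ with Wₕ = Nₕ/N, N = 24286.
Public: Wₕ = 0.02507618; term = 0.02507618²·(1 − 0.09523810)·2020/58 = 0.019814371.
Nonprofit: Wₕ = 0.58107552; term = 0.58107552²·(1 − 0.08680556)·1979/1225 = 0.49812475.
Private: Wₕ = 0.39384831; term = 0.39384831²·(1 − 0.23230528)·7730/2222 = 0.41426855.
Sum = 0.93220767.
SE = √(0.93220767) = 0.96551.

0.96551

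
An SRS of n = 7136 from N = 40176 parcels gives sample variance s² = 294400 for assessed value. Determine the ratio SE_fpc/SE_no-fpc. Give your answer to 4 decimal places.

0.9069

f = n/N = 7136/40176 = 0.17761848.
SE_no-fpc = √(s²/n) = 6.4230527; SE_fpc = √((1−f)s²/n) = 5.8247616.
Ratio = √(1−f) = 0.90685254.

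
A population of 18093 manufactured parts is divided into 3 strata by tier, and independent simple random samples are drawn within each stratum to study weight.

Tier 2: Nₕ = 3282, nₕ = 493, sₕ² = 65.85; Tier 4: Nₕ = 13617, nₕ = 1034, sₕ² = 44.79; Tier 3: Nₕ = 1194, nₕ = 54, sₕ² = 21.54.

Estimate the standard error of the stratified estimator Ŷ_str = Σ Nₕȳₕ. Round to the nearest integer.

Var(Ŷ_str) = Σₕ Nₕ²(1 − fₕ)sₕ²/nₕ.
Tier 2: 3282²·(1 − 493/3282)·65.85/493 = 1.2226325 × 10^6.
Tier 4: 13617²·(1 − 1034/13617)·44.79/1034 = 7.422089 × 10^6.
Tier 3: 1194²·(1 − 54/1194)·21.54/54 = 542951.6.
Sum = 9.1876731 × 10^6.
SE = √(9.1876731 × 10^6) = 3031.

3031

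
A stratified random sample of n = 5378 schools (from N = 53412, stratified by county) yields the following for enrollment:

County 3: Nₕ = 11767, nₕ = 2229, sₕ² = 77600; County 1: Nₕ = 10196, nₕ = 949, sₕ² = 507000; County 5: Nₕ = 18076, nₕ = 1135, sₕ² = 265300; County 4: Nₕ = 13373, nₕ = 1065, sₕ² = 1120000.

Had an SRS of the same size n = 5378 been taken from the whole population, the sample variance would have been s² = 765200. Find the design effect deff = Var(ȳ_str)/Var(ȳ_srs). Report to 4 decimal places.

Var(ȳ_str) = Σ Wₕ²(1−fₕ)sₕ²/nₕ with Wₕ = Nₕ/53412:
  County 3: (11767/53412)²·(1−2229/11767)·77600/2229 = 1.3696104
  County 1: (10196/53412)²·(1−949/10196)·507000/949 = 17.656099
  County 5: (18076/53412)²·(1−1135/18076)·265300/1135 = 25.090255
  County 4: (13373/53412)²·(1−1065/13373)·1120000/1065 = 60.67462
  → Var(ȳ_str) = 104.79058.
Var(ȳ_srs) = (1 − 5378/53412)·765200/5378 = 127.95701.
deff = 104.79058 / 127.95701 = 0.8190.

0.8190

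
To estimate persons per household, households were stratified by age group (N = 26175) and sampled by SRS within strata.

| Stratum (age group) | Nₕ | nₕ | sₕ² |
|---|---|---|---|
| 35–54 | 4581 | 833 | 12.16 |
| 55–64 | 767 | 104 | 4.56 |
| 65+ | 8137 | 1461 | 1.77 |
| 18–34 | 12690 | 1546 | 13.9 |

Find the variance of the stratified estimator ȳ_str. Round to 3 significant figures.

Var(ȳ_str) = Σₕ Wₕ²(1 − fₕ)sₕ²/nₕ with Wₕ = Nₕ/N, N = 26175.
35–54: Wₕ = 0.17501433; term = 0.17501433²·(1 − 0.18183803)·12.16/833 = 3.6582642 × 10^-4.
55–64: Wₕ = 0.02930277; term = 0.02930277²·(1 − 0.13559322)·4.56/104 = 3.2543707 × 10^-5.
65+: Wₕ = 0.31086915; term = 0.31086915²·(1 − 0.17955020)·1.77/1461 = 9.6057286 × 10^-5.
18–34: Wₕ = 0.48481375; term = 0.48481375²·(1 − 0.12182821)·13.9/1546 = 0.0018558149.
Sum = 0.0023502423.

0.00235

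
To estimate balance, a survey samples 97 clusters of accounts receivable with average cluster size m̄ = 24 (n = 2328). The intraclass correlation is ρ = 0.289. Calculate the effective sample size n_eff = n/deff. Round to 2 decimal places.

deff = 1 + (24 − 1)·0.289 = 1 + 6.647 = 7.647.
n_eff = 2328 / 7.647 = 304.43.

304.43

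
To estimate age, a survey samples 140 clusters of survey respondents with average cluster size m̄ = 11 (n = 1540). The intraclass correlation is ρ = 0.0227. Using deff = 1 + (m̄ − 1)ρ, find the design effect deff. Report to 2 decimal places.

1.23

deff = 1 + (11 − 1)·0.0227 = 1 + 0.227 = 1.227.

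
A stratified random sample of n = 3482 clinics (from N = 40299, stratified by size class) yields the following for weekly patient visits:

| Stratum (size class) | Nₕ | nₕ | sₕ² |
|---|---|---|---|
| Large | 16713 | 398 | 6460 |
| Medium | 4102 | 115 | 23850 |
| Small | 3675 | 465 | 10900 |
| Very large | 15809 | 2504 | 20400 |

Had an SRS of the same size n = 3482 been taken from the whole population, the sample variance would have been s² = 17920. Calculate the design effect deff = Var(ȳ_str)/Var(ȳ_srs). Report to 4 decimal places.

1.2845

Var(ȳ_str) = Σ Wₕ²(1−fₕ)sₕ²/nₕ with Wₕ = Nₕ/40299:
  Large: (16713/40299)²·(1−398/16713)·6460/398 = 2.7252252
  Medium: (4102/40299)²·(1−115/4102)·23850/115 = 2.0885453
  Small: (3675/40299)²·(1−465/3675)·10900/465 = 0.17027362
  Very large: (15809/40299)²·(1−2504/15809)·20400/2504 = 1.0551801
  → Var(ȳ_str) = 6.0392242.
Var(ȳ_srs) = (1 − 3482/40299)·17920/3482 = 4.7017915.
deff = 6.0392242 / 4.7017915 = 1.2845.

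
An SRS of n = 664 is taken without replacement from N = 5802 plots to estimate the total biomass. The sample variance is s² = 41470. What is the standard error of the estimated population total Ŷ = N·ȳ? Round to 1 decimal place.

Var(Ŷ) = N²·Var(ȳ) = N²·(1 − n/N)·s²/n.
f = 664/5802 = 0.11444330; Var(ȳ) = 0.88555670·41470/664 = 55.307284.
Var(Ŷ) = 5802² · 55.307284 = 1.8618204 × 10^9.
SE(Ŷ) = √(1.8618204 × 10^9) = 43148.8.

43148.8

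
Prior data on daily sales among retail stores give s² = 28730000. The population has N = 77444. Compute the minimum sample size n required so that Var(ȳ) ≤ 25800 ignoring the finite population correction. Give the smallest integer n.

Without fpc, n₀ = s²/D = 28730000/25800 = 1113.5659.
Rounding up, n = 1114.

1114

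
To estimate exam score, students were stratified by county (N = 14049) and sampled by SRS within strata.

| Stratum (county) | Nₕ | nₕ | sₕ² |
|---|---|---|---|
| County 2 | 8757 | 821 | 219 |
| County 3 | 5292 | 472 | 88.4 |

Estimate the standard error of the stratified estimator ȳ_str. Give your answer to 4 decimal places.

Var(ȳ_str) = Σₕ Wₕ²(1 − fₕ)sₕ²/nₕ with Wₕ = Nₕ/N, N = 14049.
County 2: Wₕ = 0.62331839; term = 0.62331839²·(1 − 0.09375357)·219/821 = 0.093921959.
County 3: Wₕ = 0.37668161; term = 0.37668161²·(1 − 0.08919123)·88.4/472 = 0.024203954.
Sum = 0.11812591.
SE = √(0.11812591) = 0.3437.

0.3437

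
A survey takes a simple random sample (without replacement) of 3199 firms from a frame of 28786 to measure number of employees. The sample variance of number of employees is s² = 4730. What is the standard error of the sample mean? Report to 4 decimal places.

Under SRS without replacement, Var(ȳ) = (1 − f)·s²/n with f = n/N = 3199/28786 = 0.11113041.
Var(ȳ) = (1 − 0.11113041)·4730/3199 = 0.88886959·1.4785871 = 1.3142711.
SE(ȳ) = √(1.3142711) = 1.1464.

1.1464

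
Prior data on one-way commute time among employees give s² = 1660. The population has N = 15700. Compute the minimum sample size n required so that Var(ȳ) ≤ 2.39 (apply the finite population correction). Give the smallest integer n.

Without fpc, n₀ = s²/D = 1660/2.39 = 694.5607.
With fpc, (1 − n/N)·s²/n ≤ D requires n ≥ n₀/(1 + n₀/N) = 694.5607/(1 + 694.5607/15700) = 665.1354.
Rounding up, n = 666.

666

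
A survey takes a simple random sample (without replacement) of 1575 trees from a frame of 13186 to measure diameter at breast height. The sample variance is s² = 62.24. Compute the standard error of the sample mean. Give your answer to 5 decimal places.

Under SRS without replacement, Var(ȳ) = (1 − f)·s²/n with f = n/N = 1575/13186 = 0.11944487.
Var(ȳ) = (1 − 0.11944487)·62.24/1575 = 0.88055513·0.03951746 = 0.034797303.
SE(ȳ) = √(0.034797303) = 0.18654.

0.18654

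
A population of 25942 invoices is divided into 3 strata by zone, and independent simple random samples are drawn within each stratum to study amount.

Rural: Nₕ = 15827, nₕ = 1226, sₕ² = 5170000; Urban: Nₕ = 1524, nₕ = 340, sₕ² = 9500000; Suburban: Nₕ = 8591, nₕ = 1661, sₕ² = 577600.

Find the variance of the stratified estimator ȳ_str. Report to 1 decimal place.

1553.7

Var(ȳ_str) = Σₕ Wₕ²(1 − fₕ)sₕ²/nₕ with Wₕ = Nₕ/N, N = 25942.
Rural: Wₕ = 0.61009174; term = 0.61009174²·(1 − 0.07746256)·5170000/1226 = 1448.0194.
Urban: Wₕ = 0.05874643; term = 0.05874643²·(1 − 0.22309711)·9500000/340 = 74.915977.
Suburban: Wₕ = 0.33116182; term = 0.33116182²·(1 − 0.19334187)·577600/1661 = 30.762923.
Sum = 1553.6983.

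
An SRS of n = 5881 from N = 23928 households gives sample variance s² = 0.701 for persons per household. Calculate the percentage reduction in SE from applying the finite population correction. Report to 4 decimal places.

13.1541

f = n/N = 5881/23928 = 0.24577900.
SE_no-fpc = √(s²/n) = 0.010917757; SE_fpc = √((1−f)s²/n) = 0.009481624.
Ratio = √(1−f) = 0.86845898. Reduction = 100·(1 − 0.86845898) = 13.1541%.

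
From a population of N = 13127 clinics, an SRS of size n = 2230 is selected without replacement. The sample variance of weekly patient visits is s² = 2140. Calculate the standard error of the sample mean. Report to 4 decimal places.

Under SRS without replacement, Var(ȳ) = (1 − f)·s²/n with f = n/N = 2230/13127 = 0.16987888.
Var(ȳ) = (1 − 0.16987888)·2140/2230 = 0.83012112·0.95964126 = 0.79661848.
SE(ȳ) = √(0.79661848) = 0.8925.

0.8925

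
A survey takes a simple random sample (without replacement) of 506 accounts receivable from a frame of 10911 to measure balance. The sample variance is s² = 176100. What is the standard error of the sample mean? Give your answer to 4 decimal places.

18.2177

Under SRS without replacement, Var(ȳ) = (1 − f)·s²/n with f = n/N = 506/10911 = 0.04637522.
Var(ȳ) = (1 − 0.04637522)·176100/506 = 0.95362478·348.02372 = 331.88404.
SE(ȳ) = √(331.88404) = 18.2177.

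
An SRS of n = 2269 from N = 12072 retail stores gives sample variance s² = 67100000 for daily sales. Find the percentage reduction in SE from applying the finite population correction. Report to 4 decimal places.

f = n/N = 2269/12072 = 0.18795560.
SE_no-fpc = √(s²/n) = 171.96656; SE_fpc = √((1−f)s²/n) = 154.9651.
Ratio = √(1−f) = 0.90113506. Reduction = 100·(1 − 0.90113506) = 9.8865%.

9.8865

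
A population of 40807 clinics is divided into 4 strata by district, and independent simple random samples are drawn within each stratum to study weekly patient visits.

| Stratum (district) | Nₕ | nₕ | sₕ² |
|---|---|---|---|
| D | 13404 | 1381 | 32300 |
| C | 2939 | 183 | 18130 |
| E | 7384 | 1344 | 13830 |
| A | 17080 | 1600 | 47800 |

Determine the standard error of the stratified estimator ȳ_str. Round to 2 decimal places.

2.79

Var(ȳ_str) = Σₕ Wₕ²(1 − fₕ)sₕ²/nₕ with Wₕ = Nₕ/N, N = 40807.
D: Wₕ = 0.32847306; term = 0.32847306²·(1 − 0.10302895)·32300/1381 = 2.2635327.
C: Wₕ = 0.07202196; term = 0.07202196²·(1 − 0.06226608)·18130/183 = 0.48189917.
E: Wₕ = 0.18094935; term = 0.18094935²·(1 − 0.18201517)·13830/1344 = 0.2756019.
A: Wₕ = 0.41855564; term = 0.41855564²·(1 − 0.09367681)·47800/1600 = 4.7434836.
Sum = 7.7645174.
SE = √(7.7645174) = 2.79.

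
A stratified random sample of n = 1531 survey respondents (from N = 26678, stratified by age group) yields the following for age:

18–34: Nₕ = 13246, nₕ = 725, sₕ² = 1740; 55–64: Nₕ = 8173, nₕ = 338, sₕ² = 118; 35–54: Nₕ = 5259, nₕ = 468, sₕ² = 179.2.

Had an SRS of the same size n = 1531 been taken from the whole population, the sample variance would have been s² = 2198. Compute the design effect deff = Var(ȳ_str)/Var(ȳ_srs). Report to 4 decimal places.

Var(ȳ_str) = Σ Wₕ²(1−fₕ)sₕ²/nₕ with Wₕ = Nₕ/26678:
  18–34: (13246/26678)²·(1−725/13246)·1740/725 = 0.55927895
  55–64: (8173/26678)²·(1−338/8173)·118/338 = 0.03141082
  35–54: (5259/26678)²·(1−468/5259)·179.2/468 = 0.013555482
  → Var(ȳ_str) = 0.60424525.
Var(ȳ_srs) = (1 − 1531/26678)·2198/1531 = 1.353273.
deff = 0.60424525 / 1.353273 = 0.4465.

0.4465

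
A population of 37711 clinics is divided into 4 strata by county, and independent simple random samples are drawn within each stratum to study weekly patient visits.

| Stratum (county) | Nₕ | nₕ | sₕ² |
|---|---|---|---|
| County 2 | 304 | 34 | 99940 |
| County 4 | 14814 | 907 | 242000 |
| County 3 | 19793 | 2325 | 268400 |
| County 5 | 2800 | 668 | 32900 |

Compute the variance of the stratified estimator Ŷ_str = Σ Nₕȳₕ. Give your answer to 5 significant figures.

9.5417 × 10^10

Var(Ŷ_str) = Σₕ Nₕ²(1 − fₕ)sₕ²/nₕ.
County 2: 304²·(1 − 34/304)·99940/34 = 2.4126692 × 10^8.
County 4: 14814²·(1 − 907/14814)·242000/907 = 5.4968498 × 10^10.
County 3: 19793²·(1 − 2325/19793)·268400/2325 = 3.9912999 × 10^10.
County 5: 2800²·(1 − 668/2800)·32900/668 = 2.9401174 × 10^8.
Sum = 9.5416776 × 10^10.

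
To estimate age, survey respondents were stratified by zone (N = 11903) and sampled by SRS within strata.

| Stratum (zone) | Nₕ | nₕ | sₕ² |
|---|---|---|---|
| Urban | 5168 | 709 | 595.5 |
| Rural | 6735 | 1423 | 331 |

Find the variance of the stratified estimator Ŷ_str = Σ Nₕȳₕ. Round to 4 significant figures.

2.768 × 10^7

Var(Ŷ_str) = Σₕ Nₕ²(1 − fₕ)sₕ²/nₕ.
Urban: 5168²·(1 − 709/5168)·595.5/709 = 1.9355104 × 10^7.
Rural: 6735²·(1 − 1423/6735)·331/1423 = 8.3218285 × 10^6.
Sum = 2.7676933 × 10^7.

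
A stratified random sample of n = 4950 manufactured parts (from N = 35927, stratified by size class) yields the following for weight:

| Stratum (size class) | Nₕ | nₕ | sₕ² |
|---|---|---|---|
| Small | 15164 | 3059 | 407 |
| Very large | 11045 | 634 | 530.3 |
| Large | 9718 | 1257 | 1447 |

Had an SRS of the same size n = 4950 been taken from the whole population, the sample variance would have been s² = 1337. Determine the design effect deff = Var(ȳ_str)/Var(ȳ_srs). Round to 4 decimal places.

Var(ȳ_str) = Σ Wₕ²(1−fₕ)sₕ²/nₕ with Wₕ = Nₕ/35927:
  Small: (15164/35927)²·(1−3059/15164)·407/3059 = 0.018921327
  Very large: (11045/35927)²·(1−634/11045)·530.3/634 = 0.074515845
  Large: (9718/35927)²·(1−1257/9718)·1447/1257 = 0.073331393
  → Var(ȳ_str) = 0.16676857.
Var(ȳ_srs) = (1 − 4950/35927)·1337/4950 = 0.23288666.
deff = 0.16676857 / 0.23288666 = 0.7161.

0.7161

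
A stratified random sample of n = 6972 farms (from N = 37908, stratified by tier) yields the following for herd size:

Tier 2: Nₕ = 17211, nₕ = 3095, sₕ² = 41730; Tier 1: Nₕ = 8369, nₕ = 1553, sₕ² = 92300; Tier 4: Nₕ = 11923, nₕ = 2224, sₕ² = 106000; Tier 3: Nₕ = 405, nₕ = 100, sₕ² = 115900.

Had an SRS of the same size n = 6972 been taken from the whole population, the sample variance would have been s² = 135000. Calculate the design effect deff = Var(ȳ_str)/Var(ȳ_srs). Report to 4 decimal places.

0.5426

Var(ȳ_str) = Σ Wₕ²(1−fₕ)sₕ²/nₕ with Wₕ = Nₕ/37908:
  Tier 2: (17211/37908)²·(1−3095/17211)·41730/3095 = 2.2795218
  Tier 1: (8369/37908)²·(1−1553/8369)·92300/1553 = 2.3592374
  Tier 4: (11923/37908)²·(1−2224/11923)·106000/2224 = 3.8354987
  Tier 3: (405/37908)²·(1−100/405)·115900/100 = 0.099626886
  → Var(ȳ_str) = 8.5738848.
Var(ȳ_srs) = (1 − 6972/37908)·135000/6972 = 15.801913.
deff = 8.5738848 / 15.801913 = 0.5426.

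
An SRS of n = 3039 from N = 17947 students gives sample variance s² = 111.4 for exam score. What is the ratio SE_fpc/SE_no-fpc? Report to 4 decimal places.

0.9114

f = n/N = 3039/17947 = 0.16933192.
SE_no-fpc = √(s²/n) = 0.19145964; SE_fpc = √((1−f)s²/n) = 0.17449822.
Ratio = √(1−f) = 0.91140994.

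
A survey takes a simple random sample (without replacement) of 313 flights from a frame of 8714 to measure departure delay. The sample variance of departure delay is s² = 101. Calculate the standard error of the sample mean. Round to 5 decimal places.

Under SRS without replacement, Var(ȳ) = (1 − f)·s²/n with f = n/N = 313/8714 = 0.03591921.
Var(ȳ) = (1 − 0.03591921)·101/313 = 0.96408079·0.32268371 = 0.31109316.
SE(ȳ) = √(0.31109316) = 0.55776.

0.55776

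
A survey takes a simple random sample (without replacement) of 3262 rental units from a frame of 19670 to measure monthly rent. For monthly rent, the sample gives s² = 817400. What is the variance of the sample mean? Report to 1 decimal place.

Under SRS without replacement, Var(ȳ) = (1 − f)·s²/n with f = n/N = 3262/19670 = 0.16583630.
Var(ȳ) = (1 − 0.16583630)·817400/3262 = 0.83416370·250.58246 = 209.0268.

209.0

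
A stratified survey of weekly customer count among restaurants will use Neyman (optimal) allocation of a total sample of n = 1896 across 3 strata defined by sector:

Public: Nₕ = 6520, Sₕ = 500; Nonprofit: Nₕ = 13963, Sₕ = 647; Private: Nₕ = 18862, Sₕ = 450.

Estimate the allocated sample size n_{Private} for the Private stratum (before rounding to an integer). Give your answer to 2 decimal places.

774.38

Neyman allocation: nₕ = n·NₕSₕ / Σⱼ NⱼSⱼ.
Σ NⱼSⱼ = 6520·500 + 13963·647 + 18862·450 = 2.0781961 × 10^7.
n_{Private} = 1896·18862·450 / (2.0781961 × 10^7) = 774.38.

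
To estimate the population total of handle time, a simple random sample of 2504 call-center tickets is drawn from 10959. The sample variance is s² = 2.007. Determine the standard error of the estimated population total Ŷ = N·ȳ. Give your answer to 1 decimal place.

272.5

Var(Ŷ) = N²·Var(ȳ) = N²·(1 − n/N)·s²/n.
f = 2504/10959 = 0.22848800; Var(ȳ) = 0.77151200·2.007/2504 = 6.1838042 × 10^-4.
Var(Ŷ) = 10959² · (6.1838042 × 10^-4) = 74267.291.
SE(Ŷ) = √(74267.291) = 272.5.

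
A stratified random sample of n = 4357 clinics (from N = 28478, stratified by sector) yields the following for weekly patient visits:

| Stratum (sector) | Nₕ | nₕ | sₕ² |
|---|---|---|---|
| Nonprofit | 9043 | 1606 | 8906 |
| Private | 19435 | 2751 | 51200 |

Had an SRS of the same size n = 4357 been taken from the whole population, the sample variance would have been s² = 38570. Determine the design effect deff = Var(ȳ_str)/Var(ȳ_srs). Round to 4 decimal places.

1.0538

Var(ȳ_str) = Σ Wₕ²(1−fₕ)sₕ²/nₕ with Wₕ = Nₕ/28478:
  Nonprofit: (9043/28478)²·(1−1606/9043)·8906/1606 = 0.45986302
  Private: (19435/28478)²·(1−2751/19435)·51200/2751 = 7.4412368
  → Var(ȳ_str) = 7.9010998.
Var(ȳ_srs) = (1 − 4357/28478)·38570/4357 = 7.4980426.
deff = 7.9010998 / 7.4980426 = 1.0538.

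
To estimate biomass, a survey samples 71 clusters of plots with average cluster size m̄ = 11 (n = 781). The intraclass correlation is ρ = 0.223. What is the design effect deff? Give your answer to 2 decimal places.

3.23

deff = 1 + (11 − 1)·0.223 = 1 + 2.23 = 3.23.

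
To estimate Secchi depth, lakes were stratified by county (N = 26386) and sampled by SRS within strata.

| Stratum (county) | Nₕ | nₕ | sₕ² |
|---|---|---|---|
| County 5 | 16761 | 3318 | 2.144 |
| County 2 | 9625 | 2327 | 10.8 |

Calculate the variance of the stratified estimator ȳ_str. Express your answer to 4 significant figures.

6.774 × 10^-4

Var(ȳ_str) = Σₕ Wₕ²(1 − fₕ)sₕ²/nₕ with Wₕ = Nₕ/N, N = 26386.
County 5: Wₕ = 0.63522322; term = 0.63522322²·(1 − 0.19795955)·2.144/3318 = 2.0912088 × 10^-4.
County 2: Wₕ = 0.36477678; term = 0.36477678²·(1 − 0.24176623)·10.8/2327 = 4.6825762 × 10^-4.
Sum = 6.773785 × 10^-4.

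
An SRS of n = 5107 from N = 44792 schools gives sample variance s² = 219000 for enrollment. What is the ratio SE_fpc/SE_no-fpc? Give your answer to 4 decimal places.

f = n/N = 5107/44792 = 0.11401590.
SE_no-fpc = √(s²/n) = 6.5484592; SE_fpc = √((1−f)s²/n) = 6.1638505.
Ratio = √(1−f) = 0.94126729.

0.9413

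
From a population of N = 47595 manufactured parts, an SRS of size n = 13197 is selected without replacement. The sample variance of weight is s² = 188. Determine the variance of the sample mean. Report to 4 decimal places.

0.0103

Under SRS without replacement, Var(ȳ) = (1 − f)·s²/n with f = n/N = 13197/47595 = 0.27727702.
Var(ȳ) = (1 − 0.27727702)·188/13197 = 0.72272298·0.014245662 = 0.010295667.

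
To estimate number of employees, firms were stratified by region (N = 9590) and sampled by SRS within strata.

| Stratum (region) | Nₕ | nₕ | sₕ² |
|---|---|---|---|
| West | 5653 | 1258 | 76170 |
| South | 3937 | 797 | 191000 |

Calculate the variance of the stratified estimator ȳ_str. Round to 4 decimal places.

Var(ȳ_str) = Σₕ Wₕ²(1 − fₕ)sₕ²/nₕ with Wₕ = Nₕ/N, N = 9590.
West: Wₕ = 0.58946820; term = 0.58946820²·(1 − 0.22253671)·76170/1258 = 16.357012.
South: Wₕ = 0.41053180; term = 0.41053180²·(1 − 0.20243840)·191000/797 = 32.213128.
Sum = 48.57014.

48.5701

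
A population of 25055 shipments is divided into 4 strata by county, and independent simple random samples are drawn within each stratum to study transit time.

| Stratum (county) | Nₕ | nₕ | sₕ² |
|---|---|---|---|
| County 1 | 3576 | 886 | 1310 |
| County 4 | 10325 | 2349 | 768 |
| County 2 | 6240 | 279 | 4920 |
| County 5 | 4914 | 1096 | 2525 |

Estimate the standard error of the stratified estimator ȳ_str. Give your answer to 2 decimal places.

1.09

Var(ȳ_str) = Σₕ Wₕ²(1 − fₕ)sₕ²/nₕ with Wₕ = Nₕ/N, N = 25055.
County 1: Wₕ = 0.14272600; term = 0.14272600²·(1 − 0.24776286)·1310/886 = 0.022656799.
County 4: Wₕ = 0.41209339; term = 0.41209339²·(1 − 0.22750605)·768/2349 = 0.042890844.
County 2: Wₕ = 0.24905209; term = 0.24905209²·(1 − 0.04471154)·4920/279 = 1.0449026.
County 5: Wₕ = 0.19612852; term = 0.19612852²·(1 − 0.22303622)·2525/1096 = 0.068854621.
Sum = 1.1793049.
SE = √(1.1793049) = 1.09.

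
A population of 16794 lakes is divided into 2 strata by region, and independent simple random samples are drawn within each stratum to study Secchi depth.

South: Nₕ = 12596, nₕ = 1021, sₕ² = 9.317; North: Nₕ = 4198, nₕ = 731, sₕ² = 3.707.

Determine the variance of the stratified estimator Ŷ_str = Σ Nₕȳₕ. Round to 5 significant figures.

1.4043 × 10^6

Var(Ŷ_str) = Σₕ Nₕ²(1 − fₕ)sₕ²/nₕ.
South: 12596²·(1 − 1021/12596)·9.317/1021 = 1.3304667 × 10^6.
North: 4198²·(1 − 731/4198)·3.707/731 = 73807.668.
Sum = 1.4042744 × 10^6.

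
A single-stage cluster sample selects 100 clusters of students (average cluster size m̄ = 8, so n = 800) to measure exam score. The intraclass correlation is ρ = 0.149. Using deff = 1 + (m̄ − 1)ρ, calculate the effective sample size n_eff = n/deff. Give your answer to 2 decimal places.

391.58

deff = 1 + (8 − 1)·0.149 = 1 + 1.043 = 2.043.
n_eff = 800 / 2.043 = 391.58.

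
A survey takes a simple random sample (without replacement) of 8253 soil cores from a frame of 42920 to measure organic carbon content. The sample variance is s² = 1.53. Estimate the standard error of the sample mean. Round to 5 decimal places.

0.01224

Under SRS without replacement, Var(ȳ) = (1 − f)·s²/n with f = n/N = 8253/42920 = 0.19228798.
Var(ȳ) = (1 − 0.19228798)·1.53/8253 = 0.80771202·1.8538713 × 10^-4 = 1.4973942 × 10^-4.
SE(ȳ) = √(1.4973942 × 10^-4) = 0.01224.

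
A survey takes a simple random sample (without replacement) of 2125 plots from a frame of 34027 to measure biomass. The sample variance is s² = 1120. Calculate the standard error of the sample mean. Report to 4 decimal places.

0.7030

Under SRS without replacement, Var(ȳ) = (1 − f)·s²/n with f = n/N = 2125/34027 = 0.06245041.
Var(ȳ) = (1 − 0.06245041)·1120/2125 = 0.93754959·0.52705882 = 0.49414379.
SE(ȳ) = √(0.49414379) = 0.7030.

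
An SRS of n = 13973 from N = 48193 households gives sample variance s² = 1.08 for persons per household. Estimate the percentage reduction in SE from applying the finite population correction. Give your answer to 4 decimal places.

f = n/N = 13973/48193 = 0.28993837.
SE_no-fpc = √(s²/n) = 0.0087915823; SE_fpc = √((1−f)s²/n) = 0.0074082405.
Ratio = √(1−f) = 0.84265155. Reduction = 100·(1 − 0.84265155) = 15.7348%.

15.7348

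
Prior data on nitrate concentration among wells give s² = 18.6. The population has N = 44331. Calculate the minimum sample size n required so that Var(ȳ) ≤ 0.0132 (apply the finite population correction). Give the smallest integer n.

1366

Without fpc, n₀ = s²/D = 18.6/0.0132 = 1409.0909.
With fpc, (1 − n/N)·s²/n ≤ D requires n ≥ n₀/(1 + n₀/N) = 1409.0909/(1 + 1409.0909/44331) = 1365.6818.
Rounding up, n = 1366.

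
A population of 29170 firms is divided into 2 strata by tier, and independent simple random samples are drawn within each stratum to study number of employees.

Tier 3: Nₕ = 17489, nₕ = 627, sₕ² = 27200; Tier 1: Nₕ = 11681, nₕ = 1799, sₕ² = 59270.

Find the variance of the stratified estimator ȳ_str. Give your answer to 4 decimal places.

19.5044

Var(ȳ_str) = Σₕ Wₕ²(1 − fₕ)sₕ²/nₕ with Wₕ = Nₕ/N, N = 29170.
Tier 3: Wₕ = 0.59955434; term = 0.59955434²·(1 − 0.03585111)·27200/627 = 15.03497.
Tier 1: Wₕ = 0.40044566; term = 0.40044566²·(1 − 0.15401079)·59270/1799 = 4.4694675.
Sum = 19.504438.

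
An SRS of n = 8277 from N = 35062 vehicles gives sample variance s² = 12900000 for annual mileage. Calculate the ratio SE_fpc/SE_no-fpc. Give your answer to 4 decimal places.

f = n/N = 8277/35062 = 0.23606754.
SE_no-fpc = √(s²/n) = 39.478294; SE_fpc = √((1−f)s²/n) = 34.505304.
Ratio = √(1−f) = 0.87403230.

0.8740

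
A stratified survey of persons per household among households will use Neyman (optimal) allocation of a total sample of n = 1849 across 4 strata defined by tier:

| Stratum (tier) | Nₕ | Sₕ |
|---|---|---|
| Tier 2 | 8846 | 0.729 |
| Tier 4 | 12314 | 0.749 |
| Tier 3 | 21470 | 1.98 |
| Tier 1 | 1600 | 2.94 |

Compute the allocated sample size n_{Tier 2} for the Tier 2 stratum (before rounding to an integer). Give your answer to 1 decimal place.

189.6

Neyman allocation: nₕ = n·NₕSₕ / Σⱼ NⱼSⱼ.
Σ NⱼSⱼ = 8846·0.729 + 12314·0.749 + 21470·1.98 + 1600·2.94 = 62886.52.
n_{Tier 2} = 1849·8846·0.729 / 62886.52 = 189.6.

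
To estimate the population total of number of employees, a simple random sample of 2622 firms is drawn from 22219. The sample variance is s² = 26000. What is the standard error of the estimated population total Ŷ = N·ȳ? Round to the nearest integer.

65709

Var(Ŷ) = N²·Var(ȳ) = N²·(1 − n/N)·s²/n.
f = 2622/22219 = 0.11800711; Var(ȳ) = 0.88199289·26000/2622 = 8.7459249.
Var(Ŷ) = 22219² · 8.7459249 = 4.3177228 × 10^9.
SE(Ŷ) = √(4.3177228 × 10^9) = 65709.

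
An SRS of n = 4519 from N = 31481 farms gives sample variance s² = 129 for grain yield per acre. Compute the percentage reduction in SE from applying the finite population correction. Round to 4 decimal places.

f = n/N = 4519/31481 = 0.14354690.
SE_no-fpc = √(s²/n) = 0.16895603; SE_fpc = √((1−f)s²/n) = 0.15635993.
Ratio = √(1−f) = 0.92544751. Reduction = 100·(1 − 0.92544751) = 7.4552%.

7.4552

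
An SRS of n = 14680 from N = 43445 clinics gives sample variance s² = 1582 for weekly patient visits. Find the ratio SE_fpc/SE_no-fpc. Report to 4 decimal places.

f = n/N = 14680/43445 = 0.33789849.
SE_no-fpc = √(s²/n) = 0.32827682; SE_fpc = √((1−f)s²/n) = 0.2671176.
Ratio = √(1−f) = 0.81369620.

0.8137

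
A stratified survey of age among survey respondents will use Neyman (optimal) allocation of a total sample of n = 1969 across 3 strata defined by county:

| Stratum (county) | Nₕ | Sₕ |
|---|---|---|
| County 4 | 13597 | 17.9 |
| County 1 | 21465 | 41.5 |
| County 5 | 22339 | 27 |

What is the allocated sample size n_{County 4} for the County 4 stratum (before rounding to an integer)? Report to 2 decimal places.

Neyman allocation: nₕ = n·NₕSₕ / Σⱼ NⱼSⱼ.
Σ NⱼSⱼ = 13597·17.9 + 21465·41.5 + 22339·27 = 1.7373368 × 10^6.
n_{County 4} = 1969·13597·17.9 / (1.7373368 × 10^6) = 275.84.

275.84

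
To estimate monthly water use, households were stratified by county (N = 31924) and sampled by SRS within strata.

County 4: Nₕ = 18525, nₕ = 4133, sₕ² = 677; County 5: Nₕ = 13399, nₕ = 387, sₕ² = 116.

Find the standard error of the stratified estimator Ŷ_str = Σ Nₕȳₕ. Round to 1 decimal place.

Var(Ŷ_str) = Σₕ Nₕ²(1 − fₕ)sₕ²/nₕ.
County 4: 18525²·(1 − 4133/18525)·677/4133 = 4.3671955 × 10^7.
County 5: 13399²·(1 − 387/13399)·116/387 = 5.2259285 × 10^7.
Sum = 9.593124 × 10^7.
SE = √(9.593124 × 10^7) = 9794.4.

9794.4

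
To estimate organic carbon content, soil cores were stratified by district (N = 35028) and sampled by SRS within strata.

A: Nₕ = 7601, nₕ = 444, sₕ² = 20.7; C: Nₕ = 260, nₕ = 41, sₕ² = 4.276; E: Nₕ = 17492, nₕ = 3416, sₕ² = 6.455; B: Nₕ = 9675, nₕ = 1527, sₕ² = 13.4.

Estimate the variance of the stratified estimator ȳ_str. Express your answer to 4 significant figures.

Var(ȳ_str) = Σₕ Wₕ²(1 − fₕ)sₕ²/nₕ with Wₕ = Nₕ/N, N = 35028.
A: Wₕ = 0.21699783; term = 0.21699783²·(1 − 0.05841337)·20.7/444 = 0.0020670855.
C: Wₕ = 0.00742263; term = 0.00742263²·(1 − 0.15769231)·4.276/41 = 4.8399472 × 10^-6.
E: Wₕ = 0.49937193; term = 0.49937193²·(1 − 0.19528928)·6.455/3416 = 3.7919834 × 10^-4.
B: Wₕ = 0.27620761; term = 0.27620761²·(1 − 0.15782946)·13.4/1527 = 5.6381558 × 10^-4.
Sum = 0.0030149394.

0.003015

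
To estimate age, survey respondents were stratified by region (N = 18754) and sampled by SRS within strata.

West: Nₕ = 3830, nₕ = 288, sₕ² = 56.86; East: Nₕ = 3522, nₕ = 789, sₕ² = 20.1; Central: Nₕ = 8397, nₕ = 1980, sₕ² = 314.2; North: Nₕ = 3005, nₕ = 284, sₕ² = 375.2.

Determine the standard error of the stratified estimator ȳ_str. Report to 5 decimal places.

0.25167

Var(ȳ_str) = Σₕ Wₕ²(1 − fₕ)sₕ²/nₕ with Wₕ = Nₕ/N, N = 18754.
West: Wₕ = 0.20422310; term = 0.20422310²·(1 − 0.07519582)·56.86/288 = 0.0076150696.
East: Wₕ = 0.18779994; term = 0.18779994²·(1 − 0.22402044)·20.1/789 = 6.9720455 × 10^-4.
Central: Wₕ = 0.44774448; term = 0.44774448²·(1 − 0.23579850)·314.2/1980 = 0.024311366.
North: Wₕ = 0.16023248; term = 0.16023248²·(1 − 0.09450915)·375.2/284 = 0.030713526.
Sum = 0.063337166.
SE = √(0.063337166) = 0.25167.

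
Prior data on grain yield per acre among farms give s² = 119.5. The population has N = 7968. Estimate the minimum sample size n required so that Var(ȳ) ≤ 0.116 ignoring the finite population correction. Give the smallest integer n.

Without fpc, n₀ = s²/D = 119.5/0.116 = 1030.1724.
Rounding up, n = 1031.

1031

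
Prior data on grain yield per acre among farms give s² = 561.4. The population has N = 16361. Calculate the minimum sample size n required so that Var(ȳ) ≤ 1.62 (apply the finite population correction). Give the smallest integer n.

Without fpc, n₀ = s²/D = 561.4/1.62 = 346.5432.
With fpc, (1 − n/N)·s²/n ≤ D requires n ≥ n₀/(1 + n₀/N) = 346.5432/(1 + 346.5432/16361) = 339.3553.
Rounding up, n = 340.

340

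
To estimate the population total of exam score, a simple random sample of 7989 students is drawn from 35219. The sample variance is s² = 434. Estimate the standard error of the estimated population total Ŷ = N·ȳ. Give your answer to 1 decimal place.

7217.9

Var(Ŷ) = N²·Var(ȳ) = N²·(1 − n/N)·s²/n.
f = 7989/35219 = 0.22683779; Var(ȳ) = 0.77316221·434/7989 = 0.042001803.
Var(Ŷ) = 35219² · 0.042001803 = 5.2098111 × 10^7.
SE(Ŷ) = √(5.2098111 × 10^7) = 7217.9.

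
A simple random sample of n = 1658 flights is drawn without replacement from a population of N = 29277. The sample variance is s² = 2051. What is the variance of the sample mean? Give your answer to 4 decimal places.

Under SRS without replacement, Var(ȳ) = (1 − f)·s²/n with f = n/N = 1658/29277 = 0.05663149.
Var(ȳ) = (1 − 0.05663149)·2051/1658 = 0.94336851·1.2370326 = 1.1669776.

1.1670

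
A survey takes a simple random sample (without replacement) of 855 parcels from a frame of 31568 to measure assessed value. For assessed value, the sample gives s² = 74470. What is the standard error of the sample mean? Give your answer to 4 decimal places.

Under SRS without replacement, Var(ȳ) = (1 − f)·s²/n with f = n/N = 855/31568 = 0.02708439.
Var(ȳ) = (1 − 0.02708439)·74470/855 = 0.97291561·87.099415 = 84.740381.
SE(ȳ) = √(84.740381) = 9.2055.

9.2055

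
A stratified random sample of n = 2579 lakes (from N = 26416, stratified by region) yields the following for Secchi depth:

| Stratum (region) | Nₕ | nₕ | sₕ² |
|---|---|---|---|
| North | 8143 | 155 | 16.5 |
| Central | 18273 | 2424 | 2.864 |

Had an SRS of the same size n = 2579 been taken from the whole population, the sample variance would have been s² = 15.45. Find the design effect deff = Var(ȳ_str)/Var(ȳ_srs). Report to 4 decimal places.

Var(ȳ_str) = Σ Wₕ²(1−fₕ)sₕ²/nₕ with Wₕ = Nₕ/26416:
  North: (8143/26416)²·(1−155/8143)·16.5/155 = 0.0099229459
  Central: (18273/26416)²·(1−2424/18273)·2.864/2424 = 4.9036335 × 10^-4
  → Var(ȳ_str) = 0.010413309.
Var(ȳ_srs) = (1 − 2579/26416)·15.45/2579 = 0.0054058213.
deff = 0.010413309 / 0.0054058213 = 1.9263.

1.9263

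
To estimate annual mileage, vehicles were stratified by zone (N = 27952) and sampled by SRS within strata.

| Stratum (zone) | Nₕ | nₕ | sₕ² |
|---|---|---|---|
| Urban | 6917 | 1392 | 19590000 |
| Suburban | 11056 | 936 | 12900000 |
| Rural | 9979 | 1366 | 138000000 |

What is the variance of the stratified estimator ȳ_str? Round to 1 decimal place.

Var(ȳ_str) = Σₕ Wₕ²(1 − fₕ)sₕ²/nₕ with Wₕ = Nₕ/N, N = 27952.
Urban: Wₕ = 0.24745993; term = 0.24745993²·(1 − 0.20124331)·19590000/1392 = 688.36611.
Suburban: Wₕ = 0.39553520; term = 0.39553520²·(1 − 0.08465991)·12900000/936 = 1973.634.
Rural: Wₕ = 0.35700487; term = 0.35700487²·(1 − 0.13688746)·138000000/1366 = 11113.327.
Sum = 13775.327.

13775.3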